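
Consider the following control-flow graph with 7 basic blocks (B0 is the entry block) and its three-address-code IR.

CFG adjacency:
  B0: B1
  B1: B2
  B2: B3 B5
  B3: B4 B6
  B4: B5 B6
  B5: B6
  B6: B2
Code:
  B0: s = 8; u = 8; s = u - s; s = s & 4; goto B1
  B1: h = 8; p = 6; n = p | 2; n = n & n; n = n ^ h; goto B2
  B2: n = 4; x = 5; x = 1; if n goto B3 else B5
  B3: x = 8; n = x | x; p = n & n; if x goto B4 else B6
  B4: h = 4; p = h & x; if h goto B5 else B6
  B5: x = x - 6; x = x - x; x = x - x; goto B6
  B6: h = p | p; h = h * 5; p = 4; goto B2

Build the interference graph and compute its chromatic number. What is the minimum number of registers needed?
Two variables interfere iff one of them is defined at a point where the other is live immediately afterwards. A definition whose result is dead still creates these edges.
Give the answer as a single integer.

Block summaries:
  B0 def {s,u} use ∅
  B1 def {h,n,p} use ∅
  B2 def {n,x} use ∅
  B3 def {n,p,x} use ∅
  B4 def {h,p} use {x}
  B5 def {x} use {x}
  B6 def {h,p} use {p}

Liveness:
  B0: in=∅ out=∅
  B1: in=∅ out={p}
  B2: in={p} out={p,x}
  B3: in=∅ out={p,x}
  B4: in={x} out={p,x}
  B5: in={p,x} out={p}
  B6: in={p} out={p}

Interference:
  h — {n,p,x}
  n — {h,p,x}
  p — {h,n,x}
  s — {u}
  u — {s}
  x — {h,n,p}

Chromatic number:
  {h,n,p,x} pairwise interfere (4-clique) ⇒ χ ≥ 4
  4-colouring: r0={h,s}  r1={n,u}  r2={p}  r3={x}
  χ = 4

Answer: 4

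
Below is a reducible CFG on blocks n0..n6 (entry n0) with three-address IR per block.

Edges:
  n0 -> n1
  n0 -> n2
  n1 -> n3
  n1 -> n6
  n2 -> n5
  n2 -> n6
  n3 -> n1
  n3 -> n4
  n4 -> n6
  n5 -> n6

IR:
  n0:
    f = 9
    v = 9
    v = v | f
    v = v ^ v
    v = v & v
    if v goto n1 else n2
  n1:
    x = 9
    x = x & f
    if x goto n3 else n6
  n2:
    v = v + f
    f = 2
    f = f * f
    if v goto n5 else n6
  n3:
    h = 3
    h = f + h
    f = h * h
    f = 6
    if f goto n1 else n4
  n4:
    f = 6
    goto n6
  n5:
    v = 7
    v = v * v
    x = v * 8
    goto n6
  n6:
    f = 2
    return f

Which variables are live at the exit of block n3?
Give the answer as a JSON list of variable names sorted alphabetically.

Answer: ["f"]

Working:
Block summaries:
  n0 def {f,v} use ∅
  n1 def {x} use {f}
  n2 def {f,v} use {f,v}
  n3 def {f,h} use {f}
  n4 def {f} use ∅
  n5 def {v,x} use ∅
  n6 def {f} use ∅

Live sets:
  n0: in=∅ out={f,v}
  n1: in={f} out={f}
  n2: in={f,v} out=∅
  n3: in={f} out={f}
  n4: in=∅ out=∅
  n5: in=∅ out=∅
  n6: in=∅ out=∅

live-out(n3) = ["f"]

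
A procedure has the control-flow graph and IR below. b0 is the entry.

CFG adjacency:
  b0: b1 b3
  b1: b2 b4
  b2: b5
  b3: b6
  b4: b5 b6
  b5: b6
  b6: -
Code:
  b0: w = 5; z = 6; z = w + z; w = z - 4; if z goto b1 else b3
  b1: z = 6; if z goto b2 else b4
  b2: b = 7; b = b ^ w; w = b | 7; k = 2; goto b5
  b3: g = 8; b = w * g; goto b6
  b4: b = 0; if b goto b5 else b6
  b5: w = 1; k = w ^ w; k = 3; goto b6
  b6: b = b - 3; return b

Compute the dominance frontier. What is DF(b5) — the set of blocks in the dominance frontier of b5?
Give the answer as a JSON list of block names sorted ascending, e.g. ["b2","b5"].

idom tree: b1←b0 b2←b1 b3←b0 b4←b1 b5←b1 b6←b0
Dom∩ at merges:
  b5: preds {b2,b4}: {b0,b1,b2} ∩ {b0,b1,b4} = {b0,b1}; idom=b1
  b6: preds {b3,b4,b5}: {b0,b3} ∩ {b0,b1,b4} ∩ {b0,b1,b5} = {b0}; idom=b0

DF walk-up:
  b5←b2: walk b2 to b1
  b5←b4: walk b4 to b1
  b6←b3: walk b3 to b0
  b6←b4: walk b4→b1 to b0
  b6←b5: walk b5→b1 to b0
  b0 → ∅
  b1 → {b6}
  b2 → {b5}
  b3 → {b6}
  b4 → {b5,b6}
  b5 → {b6}
  b6 → ∅

DF(b5) = ["b6"]

Answer: ["b6"]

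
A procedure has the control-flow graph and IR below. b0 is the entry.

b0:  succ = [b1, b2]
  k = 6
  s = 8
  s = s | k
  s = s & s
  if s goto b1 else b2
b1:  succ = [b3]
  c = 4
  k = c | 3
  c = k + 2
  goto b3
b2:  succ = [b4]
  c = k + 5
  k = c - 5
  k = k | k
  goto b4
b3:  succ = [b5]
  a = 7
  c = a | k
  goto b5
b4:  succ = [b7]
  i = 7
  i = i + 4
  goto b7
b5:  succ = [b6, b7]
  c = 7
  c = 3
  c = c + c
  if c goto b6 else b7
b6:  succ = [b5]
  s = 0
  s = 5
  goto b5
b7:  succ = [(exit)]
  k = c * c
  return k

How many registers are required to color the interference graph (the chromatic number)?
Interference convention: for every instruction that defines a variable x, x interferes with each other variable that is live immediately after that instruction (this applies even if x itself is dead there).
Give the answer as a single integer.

Per-block:
  b0: {k,s} / ∅
  b1: {c,k} / ∅
  b2: {c,k} / {k}
  b3: {a,c} / {k}
  b4: {i} / ∅
  b5: {c} / ∅
  b6: {s} / ∅
  b7: {k} / {c}

Liveness:
  b0 li=∅ lo={k}
  b1 li=∅ lo={k}
  b2 li={k} lo={c}
  b3 li={k} lo=∅
  b4 li={c} lo={c}
  b5 li=∅ lo={c}
  b6 li=∅ lo=∅
  b7 li={c} lo=∅

Conflict graph:
  a: {k}
  c: {i,k}
  i: {c}
  k: {a,c,s}
  s: {k}

Chromatic number:
  clique {a,k} ⇒ need ≥ 2
  2-colouring: c0={i,k}  c1={a,c,s}
  χ = 2

Answer: 2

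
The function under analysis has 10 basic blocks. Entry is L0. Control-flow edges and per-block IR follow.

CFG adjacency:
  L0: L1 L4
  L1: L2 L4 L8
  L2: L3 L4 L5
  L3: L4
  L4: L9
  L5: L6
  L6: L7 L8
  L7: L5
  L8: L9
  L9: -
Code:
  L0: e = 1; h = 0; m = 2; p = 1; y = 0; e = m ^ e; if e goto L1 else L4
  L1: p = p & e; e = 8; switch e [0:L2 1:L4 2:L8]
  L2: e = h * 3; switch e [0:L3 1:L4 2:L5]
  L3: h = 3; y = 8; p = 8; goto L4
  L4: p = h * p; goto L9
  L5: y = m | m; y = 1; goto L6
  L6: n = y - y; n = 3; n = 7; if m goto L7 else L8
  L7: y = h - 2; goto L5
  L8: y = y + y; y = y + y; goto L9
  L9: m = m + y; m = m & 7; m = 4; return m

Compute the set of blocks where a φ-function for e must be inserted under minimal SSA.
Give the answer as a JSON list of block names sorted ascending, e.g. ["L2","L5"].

Answer: ["L4", "L8", "L9"]

Derivation:
idom tree: L1←L0 L2←L1 L3←L2 L4←L0 L5←L2 L6←L5 L7←L6 L8←L1 L9←L0
Join-block Dom:
  L4: preds {L0,L1,L2,L3}: {L0} ∩ {L0,L1} ∩ {L0,L1,L2} ∩ {L0,L1,L2,L3} = {L0}; idom=L0
  L5: preds {L2,L7}: {L0,L1,L2} ∩ {L0,L1,L2,L5,L6,L7} = {L0,L1,L2}; idom=L2
  L8: preds {L1,L6}: {L0,L1} ∩ {L0,L1,L2,L5,L6} = {L0,L1}; idom=L1
  L9: preds {L4,L8}: {L0,L4} ∩ {L0,L1,L8} = {L0}; idom=L0

DF walk-up:
  L4←L0: walk · to L0
  L4←L1: walk L1 to L0
  L4←L2: walk L2→L1 to L0
  L4←L3: walk L3→L2→L1 to L0
  L5←L2: walk · to L2
  L5←L7: walk L7→L6→L5 to L2
  L8←L1: walk · to L1
  L8←L6: walk L6→L5→L2 to L1
  L9←L4: walk L4 to L0
  L9←L8: walk L8→L1 to L0
  DF(L0)=∅
  DF(L1)={L4,L9}
  DF(L2)={L4,L8}
  DF(L3)={L4}
  DF(L4)={L9}
  DF(L5)={L5,L8}
  DF(L6)={L5,L8}
  DF(L7)={L5}
  DF(L8)={L9}
  DF(L9)=∅

φ for e: defs {L0,L1,L2}
  DF⁺ = {L4,L8,L9}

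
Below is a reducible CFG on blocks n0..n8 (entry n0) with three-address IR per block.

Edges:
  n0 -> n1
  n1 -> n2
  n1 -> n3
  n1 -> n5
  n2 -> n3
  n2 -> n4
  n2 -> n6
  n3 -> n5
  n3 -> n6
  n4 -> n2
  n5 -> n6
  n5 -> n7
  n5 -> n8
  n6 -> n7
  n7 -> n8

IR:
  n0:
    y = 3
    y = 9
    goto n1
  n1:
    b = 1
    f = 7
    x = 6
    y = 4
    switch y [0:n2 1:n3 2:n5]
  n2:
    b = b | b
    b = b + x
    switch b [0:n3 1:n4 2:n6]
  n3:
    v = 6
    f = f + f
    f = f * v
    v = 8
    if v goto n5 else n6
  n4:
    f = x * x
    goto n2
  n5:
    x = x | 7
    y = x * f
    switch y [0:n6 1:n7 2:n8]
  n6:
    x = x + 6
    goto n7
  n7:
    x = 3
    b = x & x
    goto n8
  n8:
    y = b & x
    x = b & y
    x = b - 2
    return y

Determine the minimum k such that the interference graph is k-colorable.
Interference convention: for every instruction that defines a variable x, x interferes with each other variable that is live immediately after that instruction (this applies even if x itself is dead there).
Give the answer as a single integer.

Block summaries:
  n0: {y} / ∅
  n1: {b,f,x,y} / ∅
  n2: {b} / {b,x}
  n3: {f,v} / {f}
  n4: {f} / {x}
  n5: {x,y} / {f,x}
  n6: {x} / {x}
  n7: {b,x} / ∅
  n8: {x,y} / {b,x}

Backward fixpoint:
  n0 li=∅ lo=∅
  n1 li=∅ lo={b,f,x}
  n2 li={b,f,x} lo={b,f,x}
  n3 li={b,f,x} lo={b,f,x}
  n4 li={b,x} lo={b,f,x}
  n5 li={b,f,x} lo={b,x}
  n6 li={x} lo=∅
  n7 li=∅ lo={b,x}
  n8 li={b,x} lo=∅

Conflict graph:
  b: {f,v,x,y}
  f: {b,v,x,y}
  v: {b,f,x}
  x: {b,f,v,y}
  y: {b,f,x}

Registers:
  clique {b,f,v,x} ⇒ need ≥ 4
  4-colouring: r0={b}  r1={f}  r2={x}  r3={v,y}
  χ = 4

Answer: 4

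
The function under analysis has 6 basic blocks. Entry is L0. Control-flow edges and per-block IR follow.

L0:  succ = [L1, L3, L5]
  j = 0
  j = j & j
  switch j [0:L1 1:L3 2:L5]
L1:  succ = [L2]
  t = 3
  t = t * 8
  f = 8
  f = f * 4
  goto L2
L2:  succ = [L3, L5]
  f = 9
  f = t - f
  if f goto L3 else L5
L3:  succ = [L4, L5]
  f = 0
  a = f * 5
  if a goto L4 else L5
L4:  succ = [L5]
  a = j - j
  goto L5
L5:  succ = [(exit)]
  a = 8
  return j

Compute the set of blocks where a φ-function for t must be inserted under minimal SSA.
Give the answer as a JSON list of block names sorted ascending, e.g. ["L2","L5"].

idom tree: L1←L0 L2←L1 L3←L0 L4←L3 L5←L0
Dom∩ at merges:
  L3: preds {L0,L2}: {L0} ∩ {L0,L1,L2} = {L0}; idom=L0
  L5: preds {L0,L2,L3,L4}: {L0} ∩ {L0,L1,L2} ∩ {L0,L3} ∩ {L0,L3,L4} = {L0}; idom=L0

DF derivation:
  L3←L0: walk · to L0
  L3←L2: walk L2→L1 to L0
  L5←L0: walk · to L0
  L5←L2: walk L2→L1 to L0
  L5←L3: walk L3 to L0
  L5←L4: walk L4→L3 to L0
  L0 → ∅
  L1 → {L3,L5}
  L2 → {L3,L5}
  L3 → {L5}
  L4 → {L5}
  L5 → ∅

φ for t: defs {L1}
  DF⁺ = {L3,L5}

Answer: ["L3", "L5"]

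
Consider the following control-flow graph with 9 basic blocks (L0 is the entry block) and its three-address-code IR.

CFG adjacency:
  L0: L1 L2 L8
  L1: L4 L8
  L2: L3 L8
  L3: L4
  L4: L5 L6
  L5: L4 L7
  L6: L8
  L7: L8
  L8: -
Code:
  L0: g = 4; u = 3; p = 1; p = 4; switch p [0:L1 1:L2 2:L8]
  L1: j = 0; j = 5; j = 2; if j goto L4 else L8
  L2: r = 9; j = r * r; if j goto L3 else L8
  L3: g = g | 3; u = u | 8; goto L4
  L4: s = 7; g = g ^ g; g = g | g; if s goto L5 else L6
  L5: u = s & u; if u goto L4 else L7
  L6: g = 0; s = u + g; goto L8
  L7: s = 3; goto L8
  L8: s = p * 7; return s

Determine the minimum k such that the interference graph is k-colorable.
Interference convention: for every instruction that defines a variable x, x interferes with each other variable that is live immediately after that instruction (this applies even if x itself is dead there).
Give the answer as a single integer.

Answer: 4

Analysis:
def/use:
  L0: def={g,p,u} ue=∅
  L1: def={j} ue=∅
  L2: def={j,r} ue=∅
  L3: def={g,u} ue={g,u}
  L4: def={g,s} ue={g}
  L5: def={u} ue={s,u}
  L6: def={g,s} ue={u}
  L7: def={s} ue=∅
  L8: def={s} ue={p}

Backward fixpoint:
  live L0: ∅→{g,p,u}
  live L1: {g,p,u}→{g,p,u}
  live L2: {g,p,u}→{g,p,u}
  live L3: {g,p,u}→{g,p,u}
  live L4: {g,p,u}→{g,p,s,u}
  live L5: {g,p,s,u}→{g,p,u}
  live L6: {p,u}→{p}
  live L7: {p}→{p}
  live L8: {p}→∅

Interference:
  g — {j,p,r,s,u}
  j — {g,p,u}
  p — {g,j,r,s,u}
  r — {g,p,u}
  s — {g,p,u}
  u — {g,j,p,r,s}

Registers:
  {g,j,p,u} pairwise interfere (4-clique) ⇒ χ ≥ 4
  4-colouring: r0={g}  r1={p}  r2={u}  r3={j,r,s}
  χ = 4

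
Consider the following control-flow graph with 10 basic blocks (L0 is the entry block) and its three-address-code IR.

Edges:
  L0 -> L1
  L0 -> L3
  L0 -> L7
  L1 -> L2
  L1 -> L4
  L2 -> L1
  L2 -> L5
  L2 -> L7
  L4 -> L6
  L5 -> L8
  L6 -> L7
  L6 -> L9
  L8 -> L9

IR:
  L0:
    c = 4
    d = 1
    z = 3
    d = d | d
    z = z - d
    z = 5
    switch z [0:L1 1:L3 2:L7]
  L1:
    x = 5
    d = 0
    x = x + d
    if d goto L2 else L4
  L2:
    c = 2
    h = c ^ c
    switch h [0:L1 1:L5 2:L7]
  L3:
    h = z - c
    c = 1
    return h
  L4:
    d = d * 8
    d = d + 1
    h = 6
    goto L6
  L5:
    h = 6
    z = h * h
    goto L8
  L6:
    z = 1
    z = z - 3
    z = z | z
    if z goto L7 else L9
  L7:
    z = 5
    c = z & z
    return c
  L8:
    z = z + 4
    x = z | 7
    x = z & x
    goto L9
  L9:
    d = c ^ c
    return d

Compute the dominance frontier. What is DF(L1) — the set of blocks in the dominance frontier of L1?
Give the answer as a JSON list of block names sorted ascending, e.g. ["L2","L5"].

Answer: ["L1", "L7"]

Analysis:
idom tree: L1←L0 L2←L1 L3←L0 L4←L1 L5←L2 L6←L4 L7←L0 L8←L5 L9←L1
Dom∩ at merges:
  L1: preds {L0,L2}: {L0} ∩ {L0,L1,L2} = {L0}; idom=L0
  L7: preds {L0,L2,L6}: {L0} ∩ {L0,L1,L2} ∩ {L0,L1,L4,L6} = {L0}; idom=L0
  L9: preds {L6,L8}: {L0,L1,L4,L6} ∩ {L0,L1,L2,L5,L8} = {L0,L1}; idom=L1

Frontier:
  L1←L0: walk · to L0
  L1←L2: walk L2→L1 to L0
  L7←L0: walk · to L0
  L7←L2: walk L2→L1 to L0
  L7←L6: walk L6→L4→L1 to L0
  L9←L6: walk L6→L4 to L1
  L9←L8: walk L8→L5→L2 to L1
  DF(L0)=∅
  DF(L1)={L1,L7}
  DF(L2)={L1,L7,L9}
  DF(L3)=∅
  DF(L4)={L7,L9}
  DF(L5)={L9}
  DF(L6)={L7,L9}
  DF(L7)=∅
  DF(L8)={L9}
  DF(L9)=∅

DF(L1) = ["L1", "L7"]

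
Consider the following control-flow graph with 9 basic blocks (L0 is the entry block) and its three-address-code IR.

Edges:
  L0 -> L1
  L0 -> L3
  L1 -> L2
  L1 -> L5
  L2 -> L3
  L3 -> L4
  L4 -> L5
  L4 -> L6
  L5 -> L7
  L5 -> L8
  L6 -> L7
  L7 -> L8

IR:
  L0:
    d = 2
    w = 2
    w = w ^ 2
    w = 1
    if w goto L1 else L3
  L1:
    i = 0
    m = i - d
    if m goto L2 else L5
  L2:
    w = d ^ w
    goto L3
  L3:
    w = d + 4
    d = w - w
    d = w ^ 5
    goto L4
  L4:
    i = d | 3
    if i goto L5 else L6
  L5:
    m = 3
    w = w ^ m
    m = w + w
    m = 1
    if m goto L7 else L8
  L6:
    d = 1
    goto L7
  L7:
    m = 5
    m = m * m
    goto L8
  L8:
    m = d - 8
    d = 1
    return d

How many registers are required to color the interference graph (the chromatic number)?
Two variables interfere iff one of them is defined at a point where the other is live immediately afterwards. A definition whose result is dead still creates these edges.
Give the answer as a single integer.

Per-block:
  L0: {d,w} / ∅
  L1: {i,m} / {d}
  L2: {w} / {d,w}
  L3: {d,w} / {d}
  L4: {i} / {d}
  L5: {m,w} / {w}
  L6: {d} / ∅
  L7: {m} / ∅
  L8: {d,m} / {d}

Liveness:
  L0: in=∅ out={d,w}
  L1: in={d,w} out={d,w}
  L2: in={d,w} out={d}
  L3: in={d} out={d,w}
  L4: in={d,w} out={d,w}
  L5: in={d,w} out={d}
  L6: in=∅ out={d}
  L7: in={d} out={d}
  L8: in={d} out=∅

Interfere edges:
  d — {i,m,w}
  i — {d,w}
  m — {d,w}
  w — {d,i,m}

Chromatic number:
  clique {d,i,w} ⇒ need ≥ 3
  3-colouring: r0={d}  r1={w}  r2={i,m}
  χ = 3

Answer: 3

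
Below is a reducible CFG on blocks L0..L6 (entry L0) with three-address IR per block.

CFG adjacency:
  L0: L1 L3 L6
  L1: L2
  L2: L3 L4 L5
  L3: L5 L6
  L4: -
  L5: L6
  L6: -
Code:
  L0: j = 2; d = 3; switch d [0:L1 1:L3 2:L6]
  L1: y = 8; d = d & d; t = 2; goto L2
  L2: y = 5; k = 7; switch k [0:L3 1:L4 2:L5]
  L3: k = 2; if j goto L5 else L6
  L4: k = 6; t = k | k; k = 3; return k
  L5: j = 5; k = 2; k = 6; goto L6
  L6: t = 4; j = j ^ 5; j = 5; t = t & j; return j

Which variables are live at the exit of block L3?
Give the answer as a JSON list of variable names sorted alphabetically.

Per-block:
  L0 def {d,j} use ∅
  L1 def {d,t,y} use {d}
  L2 def {k,y} use ∅
  L3 def {k} use {j}
  L4 def {k,t} use ∅
  L5 def {j,k} use ∅
  L6 def {j,t} use {j}

Backward fixpoint:
  L0 li=∅ lo={d,j}
  L1 li={d,j} lo={j}
  L2 li={j} lo={j}
  L3 li={j} lo={j}
  L4 li=∅ lo=∅
  L5 li=∅ lo={j}
  L6 li={j} lo=∅

live-out(L3) = ["j"]

Answer: ["j"]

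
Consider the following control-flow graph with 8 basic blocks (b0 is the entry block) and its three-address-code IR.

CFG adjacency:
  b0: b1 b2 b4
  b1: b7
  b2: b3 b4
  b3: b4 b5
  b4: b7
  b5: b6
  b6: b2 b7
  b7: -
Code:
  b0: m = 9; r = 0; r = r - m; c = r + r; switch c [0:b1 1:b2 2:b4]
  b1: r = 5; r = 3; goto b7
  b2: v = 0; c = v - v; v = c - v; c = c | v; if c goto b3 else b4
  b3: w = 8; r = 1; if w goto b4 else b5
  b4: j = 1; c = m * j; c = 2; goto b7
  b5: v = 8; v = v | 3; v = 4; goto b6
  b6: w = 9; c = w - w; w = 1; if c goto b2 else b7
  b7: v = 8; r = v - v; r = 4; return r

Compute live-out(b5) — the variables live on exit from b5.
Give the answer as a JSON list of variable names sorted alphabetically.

Answer: ["m"]

Analysis:
Per-block:
  b0: {c,m,r} / ∅
  b1: {r} / ∅
  b2: {c,v} / ∅
  b3: {r,w} / ∅
  b4: {c,j} / {m}
  b5: {v} / ∅
  b6: {c,w} / ∅
  b7: {r,v} / ∅

Backward fixpoint:
  b0 li=∅ lo={m}
  b1 li=∅ lo=∅
  b2 li={m} lo={m}
  b3 li={m} lo={m}
  b4 li={m} lo=∅
  b5 li={m} lo={m}
  b6 li={m} lo={m}
  b7 li=∅ lo=∅

live-out(b5) = ["m"]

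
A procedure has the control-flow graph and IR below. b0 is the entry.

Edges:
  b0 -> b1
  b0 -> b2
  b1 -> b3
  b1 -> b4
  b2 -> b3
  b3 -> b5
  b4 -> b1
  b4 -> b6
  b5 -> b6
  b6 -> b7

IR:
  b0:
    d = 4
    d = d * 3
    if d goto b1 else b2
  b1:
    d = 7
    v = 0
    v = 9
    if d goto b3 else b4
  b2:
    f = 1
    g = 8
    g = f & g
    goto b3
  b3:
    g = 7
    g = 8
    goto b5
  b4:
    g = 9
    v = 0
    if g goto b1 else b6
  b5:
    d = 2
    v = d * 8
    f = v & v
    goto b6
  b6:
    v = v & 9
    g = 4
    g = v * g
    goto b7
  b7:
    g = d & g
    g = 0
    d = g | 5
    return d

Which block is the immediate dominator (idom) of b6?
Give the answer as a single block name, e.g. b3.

idom tree: b1←b0 b2←b0 b3←b0 b4←b1 b5←b3 b6←b0 b7←b6
Dom∩ at merges:
  b1: preds {b0,b4}: {b0} ∩ {b0,b1,b4} = {b0}; idom=b0
  b3: preds {b1,b2}: {b0,b1} ∩ {b0,b2} = {b0}; idom=b0
  b6: preds {b4,b5}: {b0,b1,b4} ∩ {b0,b3,b5} = {b0}; idom=b0

idom(b6) = b0

Answer: b0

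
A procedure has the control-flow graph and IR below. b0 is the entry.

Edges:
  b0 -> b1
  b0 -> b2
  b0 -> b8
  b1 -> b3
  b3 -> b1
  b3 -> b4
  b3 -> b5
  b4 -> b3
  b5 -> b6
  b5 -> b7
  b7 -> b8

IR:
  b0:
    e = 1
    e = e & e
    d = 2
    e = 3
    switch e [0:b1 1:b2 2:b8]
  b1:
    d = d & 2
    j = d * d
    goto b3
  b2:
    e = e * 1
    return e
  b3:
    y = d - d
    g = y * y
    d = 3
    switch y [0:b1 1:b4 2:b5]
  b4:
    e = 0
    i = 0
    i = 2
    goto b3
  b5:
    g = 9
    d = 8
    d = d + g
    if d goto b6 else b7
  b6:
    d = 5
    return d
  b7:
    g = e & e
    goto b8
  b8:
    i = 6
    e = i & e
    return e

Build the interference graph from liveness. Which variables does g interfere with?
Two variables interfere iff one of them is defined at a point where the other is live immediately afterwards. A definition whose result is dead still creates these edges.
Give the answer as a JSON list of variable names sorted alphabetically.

Per-block:
  b0 def {d,e} use ∅
  b1 def {d,j} use {d}
  b2 def {e} use {e}
  b3 def {d,g,y} use {d}
  b4 def {e,i} use ∅
  b5 def {d,g} use ∅
  b6 def {d} use ∅
  b7 def {g} use {e}
  b8 def {e,i} use {e}

Live sets:
  live b0: ∅→{d,e}
  live b1: {d,e}→{d,e}
  live b2: {e}→∅
  live b3: {d,e}→{d,e}
  live b4: {d}→{d,e}
  live b5: {e}→{e}
  live b6: ∅→∅
  live b7: {e}→{e}
  live b8: {e}→∅

Interference:
  d↔{e,g,i,j,y}
  e↔{d,g,i,j,y}
  g↔{d,e,y}
  i↔{d,e}
  j↔{d,e}
  y↔{d,e,g}

N(g) = ["d", "e", "y"]

Answer: ["d", "e", "y"]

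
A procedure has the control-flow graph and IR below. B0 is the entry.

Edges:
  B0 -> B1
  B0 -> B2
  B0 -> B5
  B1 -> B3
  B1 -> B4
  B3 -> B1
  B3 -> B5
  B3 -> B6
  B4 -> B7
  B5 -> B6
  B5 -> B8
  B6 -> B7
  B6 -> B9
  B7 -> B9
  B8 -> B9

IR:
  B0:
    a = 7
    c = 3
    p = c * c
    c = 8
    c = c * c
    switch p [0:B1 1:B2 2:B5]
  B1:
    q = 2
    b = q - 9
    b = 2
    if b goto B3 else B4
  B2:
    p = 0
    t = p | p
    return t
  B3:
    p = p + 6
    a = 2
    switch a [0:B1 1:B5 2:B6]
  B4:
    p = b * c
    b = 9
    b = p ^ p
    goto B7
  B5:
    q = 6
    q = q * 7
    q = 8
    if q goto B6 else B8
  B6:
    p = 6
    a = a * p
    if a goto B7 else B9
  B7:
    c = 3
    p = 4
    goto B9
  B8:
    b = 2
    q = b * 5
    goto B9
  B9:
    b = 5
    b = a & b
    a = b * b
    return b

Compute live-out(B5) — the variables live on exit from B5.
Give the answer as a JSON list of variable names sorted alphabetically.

def/use:
  B0: {a,c,p} / ∅
  B1: {b,q} / ∅
  B2: {p,t} / ∅
  B3: {a,p} / {p}
  B4: {b,p} / {b,c}
  B5: {q} / ∅
  B6: {a,p} / {a}
  B7: {c,p} / ∅
  B8: {b,q} / ∅
  B9: {a,b} / {a}

Live sets:
  live B0: ∅→{a,c,p}
  live B1: {a,c,p}→{a,b,c,p}
  live B2: ∅→∅
  live B3: {c,p}→{a,c,p}
  live B4: {a,b,c}→{a}
  live B5: {a}→{a}
  live B6: {a}→{a}
  live B7: {a}→{a}
  live B8: {a}→{a}
  live B9: {a}→∅

live-out(B5) = ["a"]

Answer: ["a"]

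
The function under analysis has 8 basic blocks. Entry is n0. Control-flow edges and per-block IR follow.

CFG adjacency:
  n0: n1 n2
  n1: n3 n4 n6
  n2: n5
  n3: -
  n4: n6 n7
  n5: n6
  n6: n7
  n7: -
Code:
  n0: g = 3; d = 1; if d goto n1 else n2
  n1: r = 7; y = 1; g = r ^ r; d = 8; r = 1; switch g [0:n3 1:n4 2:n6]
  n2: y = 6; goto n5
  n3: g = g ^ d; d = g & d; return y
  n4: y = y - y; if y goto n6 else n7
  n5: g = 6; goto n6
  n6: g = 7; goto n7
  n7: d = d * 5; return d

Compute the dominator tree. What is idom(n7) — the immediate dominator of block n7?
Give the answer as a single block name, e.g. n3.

Answer: n0

Analysis:
idom tree: n1←n0 n2←n0 n3←n1 n4←n1 n5←n2 n6←n0 n7←n0
Dom∩ at merges:
  n6: preds {n1,n4,n5}: {n0,n1} ∩ {n0,n1,n4} ∩ {n0,n2,n5} = {n0}; idom=n0
  n7: preds {n4,n6}: {n0,n1,n4} ∩ {n0,n6} = {n0}; idom=n0

idom(n7) = n0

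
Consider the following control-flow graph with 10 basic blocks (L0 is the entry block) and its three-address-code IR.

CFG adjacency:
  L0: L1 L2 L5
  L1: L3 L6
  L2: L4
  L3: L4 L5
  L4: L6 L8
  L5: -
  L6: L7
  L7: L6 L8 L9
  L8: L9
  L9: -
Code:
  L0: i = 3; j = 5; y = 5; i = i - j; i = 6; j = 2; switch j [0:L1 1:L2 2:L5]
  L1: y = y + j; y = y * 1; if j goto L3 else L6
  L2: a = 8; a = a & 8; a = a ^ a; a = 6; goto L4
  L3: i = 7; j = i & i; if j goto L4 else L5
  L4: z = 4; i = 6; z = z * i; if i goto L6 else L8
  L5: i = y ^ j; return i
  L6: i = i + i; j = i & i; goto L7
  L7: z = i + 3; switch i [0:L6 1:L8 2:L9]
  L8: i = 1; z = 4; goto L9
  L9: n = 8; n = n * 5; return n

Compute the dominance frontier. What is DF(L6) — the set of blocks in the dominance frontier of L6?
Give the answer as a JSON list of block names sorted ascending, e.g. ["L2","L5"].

Answer: ["L6", "L8", "L9"]

Working:
idom tree: L1←L0 L2←L0 L3←L1 L4←L0 L5←L0 L6←L0 L7←L6 L8←L0 L9←L0
Dom∩ at merges:
  L4: preds {L2,L3}: {L0,L2} ∩ {L0,L1,L3} = {L0}; idom=L0
  L5: preds {L0,L3}: {L0} ∩ {L0,L1,L3} = {L0}; idom=L0
  L6: preds {L1,L4,L7}: {L0,L1} ∩ {L0,L4} ∩ {L0,L6,L7} = {L0}; idom=L0
  L8: preds {L4,L7}: {L0,L4} ∩ {L0,L6,L7} = {L0}; idom=L0
  L9: preds {L7,L8}: {L0,L6,L7} ∩ {L0,L8} = {L0}; idom=L0

DF walk-up:
  join L4 pred L2: L2 stop@L0
  join L4 pred L3: L3→L1 stop@L0
  join L5 pred L0: · stop@L0
  join L5 pred L3: L3→L1 stop@L0
  join L6 pred L1: L1 stop@L0
  join L6 pred L4: L4 stop@L0
  join L6 pred L7: L7→L6 stop@L0
  join L8 pred L4: L4 stop@L0
  join L8 pred L7: L7→L6 stop@L0
  join L9 pred L7: L7→L6 stop@L0
  join L9 pred L8: L8 stop@L0
  L0: DF=∅
  L1: DF={L4,L5,L6}
  L2: DF={L4}
  L3: DF={L4,L5}
  L4: DF={L6,L8}
  L5: DF=∅
  L6: DF={L6,L8,L9}
  L7: DF={L6,L8,L9}
  L8: DF={L9}
  L9: DF=∅

DF(L6) = ["L6", "L8", "L9"]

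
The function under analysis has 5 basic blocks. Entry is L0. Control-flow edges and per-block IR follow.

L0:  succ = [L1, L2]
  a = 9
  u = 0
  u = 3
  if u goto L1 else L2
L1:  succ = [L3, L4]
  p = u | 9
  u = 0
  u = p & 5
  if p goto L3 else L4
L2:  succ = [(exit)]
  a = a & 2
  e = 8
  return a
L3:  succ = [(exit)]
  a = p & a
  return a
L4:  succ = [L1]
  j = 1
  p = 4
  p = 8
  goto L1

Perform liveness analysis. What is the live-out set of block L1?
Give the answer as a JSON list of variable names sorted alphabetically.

Answer: ["a", "p", "u"]

Derivation:
Per-block:
  L0 def {a,u} use ∅
  L1 def {p,u} use {u}
  L2 def {a,e} use {a}
  L3 def {a} use {a,p}
  L4 def {j,p} use ∅

Liveness:
  L0 li=∅ lo={a,u}
  L1 li={a,u} lo={a,p,u}
  L2 li={a} lo=∅
  L3 li={a,p} lo=∅
  L4 li={a,u} lo={a,u}

live-out(L1) = ["a", "p", "u"]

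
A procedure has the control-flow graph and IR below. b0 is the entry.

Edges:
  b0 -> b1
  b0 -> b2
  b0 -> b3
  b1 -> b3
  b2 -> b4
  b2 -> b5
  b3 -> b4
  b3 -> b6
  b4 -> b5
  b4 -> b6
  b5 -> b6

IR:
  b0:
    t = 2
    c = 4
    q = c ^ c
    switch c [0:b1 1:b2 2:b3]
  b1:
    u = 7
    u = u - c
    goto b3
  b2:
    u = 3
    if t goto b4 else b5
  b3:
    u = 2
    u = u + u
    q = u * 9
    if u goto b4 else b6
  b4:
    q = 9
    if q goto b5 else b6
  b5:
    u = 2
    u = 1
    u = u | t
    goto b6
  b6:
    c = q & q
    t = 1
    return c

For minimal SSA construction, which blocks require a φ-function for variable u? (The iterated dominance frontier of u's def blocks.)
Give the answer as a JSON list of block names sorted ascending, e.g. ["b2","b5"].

Answer: ["b3", "b4", "b5", "b6"]

Analysis:
idom tree: b1←b0 b2←b0 b3←b0 b4←b0 b5←b0 b6←b0
Dom at joins:
  b3: preds {b0,b1}: {b0} ∩ {b0,b1} = {b0}; idom=b0
  b4: preds {b2,b3}: {b0,b2} ∩ {b0,b3} = {b0}; idom=b0
  b5: preds {b2,b4}: {b0,b2} ∩ {b0,b4} = {b0}; idom=b0
  b6: preds {b3,b4,b5}: {b0,b3} ∩ {b0,b4} ∩ {b0,b5} = {b0}; idom=b0

Frontier:
  b3←b0: walk · to b0
  b3←b1: walk b1 to b0
  b4←b2: walk b2 to b0
  b4←b3: walk b3 to b0
  b5←b2: walk b2 to b0
  b5←b4: walk b4 to b0
  b6←b3: walk b3 to b0
  b6←b4: walk b4 to b0
  b6←b5: walk b5 to b0
  DF(b0)=∅
  DF(b1)={b3}
  DF(b2)={b4,b5}
  DF(b3)={b4,b6}
  DF(b4)={b5,b6}
  DF(b5)={b6}
  DF(b6)=∅

φ for u: defs {b1,b2,b3,b5}
  DF⁺ = {b3,b4,b5,b6}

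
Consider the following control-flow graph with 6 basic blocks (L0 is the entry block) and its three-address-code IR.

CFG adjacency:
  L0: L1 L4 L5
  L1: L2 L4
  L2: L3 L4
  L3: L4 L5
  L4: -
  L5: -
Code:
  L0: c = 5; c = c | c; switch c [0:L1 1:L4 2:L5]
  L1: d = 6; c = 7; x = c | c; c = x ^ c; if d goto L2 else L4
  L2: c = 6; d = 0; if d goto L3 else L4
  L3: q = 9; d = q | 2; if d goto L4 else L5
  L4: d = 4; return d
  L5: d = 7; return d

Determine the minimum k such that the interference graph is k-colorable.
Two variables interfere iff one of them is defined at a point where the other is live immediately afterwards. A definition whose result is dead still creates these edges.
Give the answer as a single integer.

Answer: 3

Analysis:
Per-block:
  L0: {c} / ∅
  L1: {c,d,x} / ∅
  L2: {c,d} / ∅
  L3: {d,q} / ∅
  L4: {d} / ∅
  L5: {d} / ∅

Backward fixpoint:
  L0: in=∅ out=∅
  L1: in=∅ out=∅
  L2: in=∅ out=∅
  L3: in=∅ out=∅
  L4: in=∅ out=∅
  L5: in=∅ out=∅

Interference:
  c — {d,x}
  d — {c,x}
  q — ∅
  x — {c,d}

Chromatic number:
  {c,d,x} pairwise interfere (3-clique) ⇒ χ ≥ 3
  assign c→c0 d→c1 q→c0 x→c2 — no edge inside a register ⇒ χ ≤ 3
  χ = 3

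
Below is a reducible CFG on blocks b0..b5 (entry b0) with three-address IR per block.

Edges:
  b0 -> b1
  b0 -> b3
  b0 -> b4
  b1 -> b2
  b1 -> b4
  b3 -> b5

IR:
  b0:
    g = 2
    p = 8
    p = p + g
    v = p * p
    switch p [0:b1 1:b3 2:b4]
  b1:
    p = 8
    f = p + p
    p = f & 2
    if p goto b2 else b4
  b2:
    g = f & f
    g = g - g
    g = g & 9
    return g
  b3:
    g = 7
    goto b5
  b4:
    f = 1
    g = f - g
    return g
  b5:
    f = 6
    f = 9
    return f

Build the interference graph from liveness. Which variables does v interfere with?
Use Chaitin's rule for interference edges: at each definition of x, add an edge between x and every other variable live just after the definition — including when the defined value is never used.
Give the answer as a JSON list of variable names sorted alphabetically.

Answer: ["g", "p"]

Working:
Block summaries:
  b0: {g,p,v} / ∅
  b1: {f,p} / ∅
  b2: {g} / {f}
  b3: {g} / ∅
  b4: {f,g} / {g}
  b5: {f} / ∅

Backward fixpoint:
  b0: in=∅ out={g}
  b1: in={g} out={f,g}
  b2: in={f} out=∅
  b3: in=∅ out=∅
  b4: in={g} out=∅
  b5: in=∅ out=∅

Conflict graph:
  f↔{g,p}
  g↔{f,p,v}
  p↔{f,g,v}
  v↔{g,p}

N(v) = ["g", "p"]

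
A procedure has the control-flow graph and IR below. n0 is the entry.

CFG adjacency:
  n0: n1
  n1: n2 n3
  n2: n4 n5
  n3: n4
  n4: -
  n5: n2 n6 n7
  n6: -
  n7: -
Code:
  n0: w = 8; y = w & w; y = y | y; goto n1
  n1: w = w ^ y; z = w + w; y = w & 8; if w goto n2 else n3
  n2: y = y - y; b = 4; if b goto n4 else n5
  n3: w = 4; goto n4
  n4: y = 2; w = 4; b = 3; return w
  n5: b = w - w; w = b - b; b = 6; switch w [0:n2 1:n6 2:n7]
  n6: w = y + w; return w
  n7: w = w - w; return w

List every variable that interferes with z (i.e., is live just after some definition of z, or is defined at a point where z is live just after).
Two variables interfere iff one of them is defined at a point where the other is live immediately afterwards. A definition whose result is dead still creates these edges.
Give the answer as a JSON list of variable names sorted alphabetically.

Answer: ["w"]

Working:
def/use:
  n0: def={w,y} ue=∅
  n1: def={w,y,z} ue={w,y}
  n2: def={b,y} ue={y}
  n3: def={w} ue=∅
  n4: def={b,w,y} ue=∅
  n5: def={b,w} ue={w}
  n6: def={w} ue={w,y}
  n7: def={w} ue={w}

Backward fixpoint:
  n0 li=∅ lo={w,y}
  n1 li={w,y} lo={w,y}
  n2 li={w,y} lo={w,y}
  n3 li=∅ lo=∅
  n4 li=∅ lo=∅
  n5 li={w,y} lo={w,y}
  n6 li={w,y} lo=∅
  n7 li={w} lo=∅

Interfere edges:
  b↔{w,y}
  w↔{b,y,z}
  y↔{b,w}
  z↔{w}

N(z) = ["w"]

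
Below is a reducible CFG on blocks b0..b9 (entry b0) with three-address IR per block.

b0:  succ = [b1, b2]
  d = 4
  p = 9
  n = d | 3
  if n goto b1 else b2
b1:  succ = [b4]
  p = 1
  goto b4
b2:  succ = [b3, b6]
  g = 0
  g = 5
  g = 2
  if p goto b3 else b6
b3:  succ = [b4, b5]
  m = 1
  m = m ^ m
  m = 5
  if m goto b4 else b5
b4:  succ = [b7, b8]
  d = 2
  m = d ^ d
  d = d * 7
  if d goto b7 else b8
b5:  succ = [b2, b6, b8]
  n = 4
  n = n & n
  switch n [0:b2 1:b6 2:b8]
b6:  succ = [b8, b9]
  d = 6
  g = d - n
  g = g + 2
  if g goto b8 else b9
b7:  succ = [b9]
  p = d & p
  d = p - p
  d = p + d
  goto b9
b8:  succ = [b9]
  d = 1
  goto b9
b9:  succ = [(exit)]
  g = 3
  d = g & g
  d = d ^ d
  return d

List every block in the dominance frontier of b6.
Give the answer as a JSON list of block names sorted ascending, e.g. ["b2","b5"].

Answer: ["b8", "b9"]

Working:
idom tree: b1←b0 b2←b0 b3←b2 b4←b0 b5←b3 b6←b2 b7←b4 b8←b0 b9←b0
Dom∩ at merges:
  b2: preds {b0,b5}: {b0} ∩ {b0,b2,b3,b5} = {b0}; idom=b0
  b4: preds {b1,b3}: {b0,b1} ∩ {b0,b2,b3} = {b0}; idom=b0
  b6: preds {b2,b5}: {b0,b2} ∩ {b0,b2,b3,b5} = {b0,b2}; idom=b2
  b8: preds {b4,b5,b6}: {b0,b4} ∩ {b0,b2,b3,b5} ∩ {b0,b2,b6} = {b0}; idom=b0
  b9: preds {b6,b7,b8}: {b0,b2,b6} ∩ {b0,b4,b7} ∩ {b0,b8} = {b0}; idom=b0

DF derivation:
  join b2 pred b0: · stop@b0
  join b2 pred b5: b5→b3→b2 stop@b0
  join b4 pred b1: b1 stop@b0
  join b4 pred b3: b3→b2 stop@b0
  join b6 pred b2: · stop@b2
  join b6 pred b5: b5→b3 stop@b2
  join b8 pred b4: b4 stop@b0
  join b8 pred b5: b5→b3→b2 stop@b0
  join b8 pred b6: b6→b2 stop@b0
  join b9 pred b6: b6→b2 stop@b0
  join b9 pred b7: b7→b4 stop@b0
  join b9 pred b8: b8 stop@b0
  DF(b0)=∅
  DF(b1)={b4}
  DF(b2)={b2,b4,b8,b9}
  DF(b3)={b2,b4,b6,b8}
  DF(b4)={b8,b9}
  DF(b5)={b2,b6,b8}
  DF(b6)={b8,b9}
  DF(b7)={b9}
  DF(b8)={b9}
  DF(b9)=∅

DF(b6) = ["b8", "b9"]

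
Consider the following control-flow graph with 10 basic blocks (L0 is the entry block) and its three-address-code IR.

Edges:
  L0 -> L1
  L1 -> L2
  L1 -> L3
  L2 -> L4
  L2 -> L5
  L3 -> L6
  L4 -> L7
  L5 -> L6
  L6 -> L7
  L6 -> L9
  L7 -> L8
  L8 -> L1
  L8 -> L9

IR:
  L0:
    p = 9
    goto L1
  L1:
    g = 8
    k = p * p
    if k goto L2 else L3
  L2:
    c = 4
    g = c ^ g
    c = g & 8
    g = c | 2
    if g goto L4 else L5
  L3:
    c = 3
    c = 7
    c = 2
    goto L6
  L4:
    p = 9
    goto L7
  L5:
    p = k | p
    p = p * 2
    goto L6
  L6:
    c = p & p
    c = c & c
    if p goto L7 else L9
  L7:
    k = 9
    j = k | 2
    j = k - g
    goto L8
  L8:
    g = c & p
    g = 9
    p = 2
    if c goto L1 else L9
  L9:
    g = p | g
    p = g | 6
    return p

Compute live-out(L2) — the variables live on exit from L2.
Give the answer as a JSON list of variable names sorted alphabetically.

Per-block:
  L0: {p} / ∅
  L1: {g,k} / {p}
  L2: {c,g} / {g}
  L3: {c} / ∅
  L4: {p} / ∅
  L5: {p} / {k,p}
  L6: {c} / {p}
  L7: {j,k} / {g}
  L8: {g,p} / {c,p}
  L9: {g,p} / {g,p}

Backward fixpoint:
  L0 li=∅ lo={p}
  L1 li={p} lo={g,k,p}
  L2 li={g,k,p} lo={c,g,k,p}
  L3 li={g,p} lo={g,p}
  L4 li={c,g} lo={c,g,p}
  L5 li={g,k,p} lo={g,p}
  L6 li={g,p} lo={c,g,p}
  L7 li={c,g,p} lo={c,p}
  L8 li={c,p} lo={g,p}
  L9 li={g,p} lo=∅

live-out(L2) = ["c", "g", "k", "p"]

Answer: ["c", "g", "k", "p"]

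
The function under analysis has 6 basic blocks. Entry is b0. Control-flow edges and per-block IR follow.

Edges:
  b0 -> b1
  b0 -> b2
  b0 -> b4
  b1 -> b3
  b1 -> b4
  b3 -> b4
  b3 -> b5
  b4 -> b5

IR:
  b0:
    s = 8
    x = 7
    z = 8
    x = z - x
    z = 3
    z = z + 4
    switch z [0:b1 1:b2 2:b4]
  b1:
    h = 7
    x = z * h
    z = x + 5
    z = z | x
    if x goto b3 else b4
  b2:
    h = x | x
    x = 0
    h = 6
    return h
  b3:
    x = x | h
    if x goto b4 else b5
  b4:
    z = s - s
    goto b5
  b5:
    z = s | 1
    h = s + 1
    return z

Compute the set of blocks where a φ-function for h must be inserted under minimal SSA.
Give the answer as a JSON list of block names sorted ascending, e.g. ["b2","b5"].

Answer: ["b4", "b5"]

Analysis:
idom tree: b1←b0 b2←b0 b3←b1 b4←b0 b5←b0
Join-block Dom:
  b4: preds {b0,b1,b3}: {b0} ∩ {b0,b1} ∩ {b0,b1,b3} = {b0}; idom=b0
  b5: preds {b3,b4}: {b0,b1,b3} ∩ {b0,b4} = {b0}; idom=b0

DF walk-up:
  b4←b0: walk · to b0
  b4←b1: walk b1 to b0
  b4←b3: walk b3→b1 to b0
  b5←b3: walk b3→b1 to b0
  b5←b4: walk b4 to b0
  b0: DF=∅
  b1: DF={b4,b5}
  b2: DF=∅
  b3: DF={b4,b5}
  b4: DF={b5}
  b5: DF=∅

φ for h: defs {b1,b2,b5}
  DF⁺ = {b4,b5}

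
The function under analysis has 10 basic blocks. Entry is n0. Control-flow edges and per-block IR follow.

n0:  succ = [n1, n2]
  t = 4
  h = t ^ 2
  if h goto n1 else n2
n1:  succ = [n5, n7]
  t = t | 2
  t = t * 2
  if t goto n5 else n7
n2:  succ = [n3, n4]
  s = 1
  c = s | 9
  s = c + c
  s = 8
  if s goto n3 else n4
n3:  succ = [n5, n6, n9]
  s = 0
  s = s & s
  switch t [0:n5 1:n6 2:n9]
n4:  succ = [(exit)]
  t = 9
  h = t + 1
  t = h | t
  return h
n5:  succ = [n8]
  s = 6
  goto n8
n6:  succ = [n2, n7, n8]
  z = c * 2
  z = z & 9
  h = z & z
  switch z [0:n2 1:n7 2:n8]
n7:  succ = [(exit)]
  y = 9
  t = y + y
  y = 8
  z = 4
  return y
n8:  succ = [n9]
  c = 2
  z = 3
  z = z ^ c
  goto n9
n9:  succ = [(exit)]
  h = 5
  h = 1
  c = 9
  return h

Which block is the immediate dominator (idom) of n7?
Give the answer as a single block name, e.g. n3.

idom tree: n1←n0 n2←n0 n3←n2 n4←n2 n5←n0 n6←n3 n7←n0 n8←n0 n9←n0
Dom∩ at merges:
  n2: preds {n0,n6}: {n0} ∩ {n0,n2,n3,n6} = {n0}; idom=n0
  n5: preds {n1,n3}: {n0,n1} ∩ {n0,n2,n3} = {n0}; idom=n0
  n7: preds {n1,n6}: {n0,n1} ∩ {n0,n2,n3,n6} = {n0}; idom=n0
  n8: preds {n5,n6}: {n0,n5} ∩ {n0,n2,n3,n6} = {n0}; idom=n0
  n9: preds {n3,n8}: {n0,n2,n3} ∩ {n0,n8} = {n0}; idom=n0

idom(n7) = n0

Answer: n0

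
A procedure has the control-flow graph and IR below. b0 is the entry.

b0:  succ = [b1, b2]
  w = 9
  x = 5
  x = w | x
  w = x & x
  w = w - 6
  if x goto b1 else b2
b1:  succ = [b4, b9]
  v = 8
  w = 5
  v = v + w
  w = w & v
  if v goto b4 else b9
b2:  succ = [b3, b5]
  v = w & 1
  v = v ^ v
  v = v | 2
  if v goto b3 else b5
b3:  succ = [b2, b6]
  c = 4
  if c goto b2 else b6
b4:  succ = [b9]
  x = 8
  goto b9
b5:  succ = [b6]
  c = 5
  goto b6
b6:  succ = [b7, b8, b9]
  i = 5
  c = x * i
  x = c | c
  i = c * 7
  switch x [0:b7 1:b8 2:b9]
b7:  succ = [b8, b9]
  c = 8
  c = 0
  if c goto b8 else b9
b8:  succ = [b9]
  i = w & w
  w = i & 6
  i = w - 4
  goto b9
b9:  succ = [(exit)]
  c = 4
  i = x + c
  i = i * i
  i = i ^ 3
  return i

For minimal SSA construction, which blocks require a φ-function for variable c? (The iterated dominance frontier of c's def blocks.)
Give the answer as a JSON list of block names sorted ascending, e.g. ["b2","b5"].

idom tree: b1←b0 b2←b0 b3←b2 b4←b1 b5←b2 b6←b2 b7←b6 b8←b6 b9←b0
Join-block Dom:
  b2: preds {b0,b3}: {b0} ∩ {b0,b2,b3} = {b0}; idom=b0
  b6: preds {b3,b5}: {b0,b2,b3} ∩ {b0,b2,b5} = {b0,b2}; idom=b2
  b8: preds {b6,b7}: {b0,b2,b6} ∩ {b0,b2,b6,b7} = {b0,b2,b6}; idom=b6
  b9: preds {b1,b4,b6,b7,b8}: {b0,b1} ∩ {b0,b1,b4} ∩ {b0,b2,b6} ∩ {b0,b2,b6,b7} ∩ {b0,b2,b6,b8} = {b0}; idom=b0

DF derivation:
  b2←b0: walk · to b0
  b2←b3: walk b3→b2 to b0
  b6←b3: walk b3 to b2
  b6←b5: walk b5 to b2
  b8←b6: walk · to b6
  b8←b7: walk b7 to b6
  b9←b1: walk b1 to b0
  b9←b4: walk b4→b1 to b0
  b9←b6: walk b6→b2 to b0
  b9←b7: walk b7→b6→b2 to b0
  b9←b8: walk b8→b6→b2 to b0
  b0: DF=∅
  b1: DF={b9}
  b2: DF={b2,b9}
  b3: DF={b2,b6}
  b4: DF={b9}
  b5: DF={b6}
  b6: DF={b9}
  b7: DF={b8,b9}
  b8: DF={b9}
  b9: DF=∅

φ for c: defs {b3,b5,b6,b7,b9}
  DF⁺ = {b2,b6,b8,b9}

Answer: ["b2", "b6", "b8", "b9"]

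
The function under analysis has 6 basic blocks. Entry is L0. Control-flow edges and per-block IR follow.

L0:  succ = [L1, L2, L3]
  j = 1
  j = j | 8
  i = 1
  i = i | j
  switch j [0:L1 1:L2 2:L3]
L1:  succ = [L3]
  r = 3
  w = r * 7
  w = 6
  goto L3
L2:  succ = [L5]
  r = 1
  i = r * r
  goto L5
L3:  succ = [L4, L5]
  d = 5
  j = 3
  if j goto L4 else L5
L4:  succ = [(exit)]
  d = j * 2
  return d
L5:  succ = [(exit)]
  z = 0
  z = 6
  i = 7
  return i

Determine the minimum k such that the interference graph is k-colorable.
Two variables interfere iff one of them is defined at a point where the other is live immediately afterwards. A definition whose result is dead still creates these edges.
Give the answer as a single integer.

Answer: 2

Derivation:
Block summaries:
  L0: {i,j} / ∅
  L1: {r,w} / ∅
  L2: {i,r} / ∅
  L3: {d,j} / ∅
  L4: {d} / {j}
  L5: {i,z} / ∅

Liveness:
  L0 li=∅ lo=∅
  L1 li=∅ lo=∅
  L2 li=∅ lo=∅
  L3 li=∅ lo={j}
  L4 li={j} lo=∅
  L5 li=∅ lo=∅

Interfere edges:
  d — ∅
  i — {j}
  j — {i}
  r — ∅
  w — ∅
  z — ∅

Registers:
  lower bound: {i,j} mutually conflict ⇒ χ ≥ 2
  2-colouring: r0={d,i,r,w,z}  r1={j}
  χ = 2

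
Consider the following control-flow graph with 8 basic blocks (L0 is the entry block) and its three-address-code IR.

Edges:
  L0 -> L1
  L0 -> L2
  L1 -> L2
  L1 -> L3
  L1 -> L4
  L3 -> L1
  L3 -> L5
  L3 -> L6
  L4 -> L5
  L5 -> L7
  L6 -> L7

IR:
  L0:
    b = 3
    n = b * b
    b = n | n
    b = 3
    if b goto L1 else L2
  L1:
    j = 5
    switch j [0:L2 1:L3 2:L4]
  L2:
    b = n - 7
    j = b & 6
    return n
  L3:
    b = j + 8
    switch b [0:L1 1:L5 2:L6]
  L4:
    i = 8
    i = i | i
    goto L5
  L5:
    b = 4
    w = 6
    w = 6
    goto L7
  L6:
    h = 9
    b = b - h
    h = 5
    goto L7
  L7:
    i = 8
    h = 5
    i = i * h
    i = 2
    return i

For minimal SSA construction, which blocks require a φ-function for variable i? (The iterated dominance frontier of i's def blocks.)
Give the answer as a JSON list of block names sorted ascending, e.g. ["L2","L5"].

Answer: ["L5", "L7"]

Analysis:
idom tree: L1←L0 L2←L0 L3←L1 L4←L1 L5←L1 L6←L3 L7←L1
Dom at joins:
  L1: preds {L0,L3}: {L0} ∩ {L0,L1,L3} = {L0}; idom=L0
  L2: preds {L0,L1}: {L0} ∩ {L0,L1} = {L0}; idom=L0
  L5: preds {L3,L4}: {L0,L1,L3} ∩ {L0,L1,L4} = {L0,L1}; idom=L1
  L7: preds {L5,L6}: {L0,L1,L5} ∩ {L0,L1,L3,L6} = {L0,L1}; idom=L1

DF walk-up:
  join L1 pred L0: · stop@L0
  join L1 pred L3: L3→L1 stop@L0
  join L2 pred L0: · stop@L0
  join L2 pred L1: L1 stop@L0
  join L5 pred L3: L3 stop@L1
  join L5 pred L4: L4 stop@L1
  join L7 pred L5: L5 stop@L1
  join L7 pred L6: L6→L3 stop@L1
  DF(L0)=∅
  DF(L1)={L1,L2}
  DF(L2)=∅
  DF(L3)={L1,L5,L7}
  DF(L4)={L5}
  DF(L5)={L7}
  DF(L6)={L7}
  DF(L7)=∅

φ for i: defs {L4,L7}
  DF⁺ = {L5,L7}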